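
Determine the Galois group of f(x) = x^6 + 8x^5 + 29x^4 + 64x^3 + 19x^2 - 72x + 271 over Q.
(C_3 x C_3) : C_4, the transitive group 6T10 of order 36

The polynomial f is an irreducible sextic over Q, so G = Gal(f/Q) is one of the 16 transitive subgroups 6T1, ..., 6T16 of S_6. The discriminant of f is 564385546240000 = 23756800^2, a perfect square, so G is contained in A_6. The transitive groups of degree 6 contained in A_6 are: A_4 (6T4, order 12), S_4 (6T7, order 24), (C_3 x C_3) : C_4 (6T10, order 36), PSL(2,5) (6T12, order 60), A_6 (6T15, order 360). By Dedekind's theorem, for a prime p not dividing disc(f) the degrees of the irreducible factors of f mod p form the cycle type of an element of G. Factoring f modulo the 19 such primes p <= 79 (skipping 2, 5, 29, which divide the discriminant), each new pattern first appears at: mod 3: f = (x^2 + 2x + 2)(x^4 + x + 2), pattern 4+2; mod 11: f = (x^3 + 7x + 1)(x^3 + 8x^2 + 7), pattern 3+3; mod 19: f = (x + 4)(x + 6)(x^2 + 7x + 2)(x^2 + 10x + 10), pattern 2+2+1+1; mod 61: f = (x + 10)(x + 24)(x + 57)(x^3 + 39x^2 + 36x + 36), pattern 3+1+1+1. No other pattern occurs in this range, so the set of observed cycle types is {4+2, 3+3, 2+2+1+1, 3+1+1+1}. The candidates containing elements of all these cycle types are (C_3 x C_3) : C_4 (6T10) of order 36, A_6 (6T15) of order 360; the others are excluded. The observed types are precisely the cycle types that occur in (C_3 x C_3) : C_4 (6T10) (apart from the identity). Each of the other remaining candidates has further cycle types, and by the Chebotarev density theorem the matching factorization patterns would occur for a proportion of primes equal to their share of the group: A_6 (6T15) additionally contains elements of type 5+1 (144 of its 360 elements, about 40% of primes). None of the 19 primes tested shows any such pattern (for each of these groups the chance of that is below 10^-4), which rules them out. Hence G = (C_3 x C_3) : C_4 (6T10), of order 36.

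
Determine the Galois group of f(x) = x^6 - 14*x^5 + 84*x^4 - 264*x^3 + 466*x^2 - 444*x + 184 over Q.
The polynomial f is an irreducible sextic over Q, so G = Gal(f/Q) is one of the 16 transitive subgroups 6T1, ..., 6T16 of S_6. The discriminant of f is -4014080000, which is not a perfect square, so G is not contained in A_6. The transitive groups of degree 6 not contained in A_6 are: C_6 (6T1, order 6), S_3 (6T2, order 6), D_6 (6T3, order 12), C_3 x S_3 (6T5, order 18), A_4 x C_2 (6T6, order 24), S_4 (6T8, order 24), S_3 x S_3 (6T9, order 36), S_4 x C_2 (6T11, order 48), (S_3 x S_3) : C_2 (6T13, order 72), PGL(2,5) (6T14, order 120), S_6 (6T16, order 720). By Dedekind's theorem, for a prime p not dividing disc(f) the degrees of the irreducible factors of f mod p form the cycle type of an element of G. Factoring f modulo the 22 such primes p <= 97 (skipping 2, 5, 7, which divide the discriminant), each new pattern first appears at: mod 3: f = (x^3 + 2x + 2)(x^3 + x^2 + x + 2), pattern 3+3; mod 13: f = (x + 4)(x + 12)(x^4 + 9x^3 + 9x^2 + 5x + 6), pattern 4+1+1; mod 37: f = (x^2 + x + 15)(x^2 + 3x + 15)(x^2 + 19x + 12), pattern 2+2+2; mod 43: f = (x + 14)(x + 38)(x^2 + 4x + 8)(x^2 + 16x + 31), pattern 2+2+1+1. No other pattern occurs in this range, so the set of observed cycle types is {3+3, 4+1+1, 2+2+2, 2+2+1+1}. The candidates containing elements of all these cycle types are S_4 (6T8) of order 24, S_4 x C_2 (6T11) of order 48, PGL(2,5) (6T14) of order 120, S_6 (6T16) of order 720; the others are excluded. The observed types are precisely the cycle types that occur in S_4 (6T8) (apart from the identity). Each of the other remaining candidates has further cycle types, and by the Chebotarev density theorem the matching factorization patterns would occur for a proportion of primes equal to their share of the group: S_4 x C_2 (6T11) additionally contains elements of type 6, 4+2, 2+1+1+1+1 (17 of its 48 elements, about 35% of primes); PGL(2,5) (6T14) additionally contains elements of type 6, 5+1 (44 of its 120 elements, about 37% of primes); S_6 (6T16) additionally contains elements of type 6, 5+1, 4+2, 3+2+1, 3+1+1+1, 2+1+1+1+1 (529 of its 720 elements, about 73% of primes). None of the 22 primes tested shows any such pattern (for each of these groups the chance of that is below 10^-4), which rules them out. Hence G = S_4 (6T8), of order 24.

S_4, S_4(6c), the S_4-action on 6 points not in A_6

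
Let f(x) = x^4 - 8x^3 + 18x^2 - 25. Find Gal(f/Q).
The polynomial is an irreducible quartic over Q and its discriminant is -25600, which is not a perfect square, so the Galois group is not contained in A_4. The resolvent cubic y^3 - 18*y^2 + 100*y - 200 has exactly one rational root, so the Galois group is C_4 or D_4. The quartic remains irreducible over Q(sqrt(disc)), so the group is D_4.

D_4 (order 8)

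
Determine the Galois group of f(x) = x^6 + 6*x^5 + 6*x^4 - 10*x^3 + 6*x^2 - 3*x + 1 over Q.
C_3 x S_3 (also written G18)

The polynomial f is an irreducible sextic over Q, so G = Gal(f/Q) is one of the 16 transitive subgroups 6T1, ..., 6T16 of S_6. The discriminant of f is -51195483, which is not a perfect square, so G is not contained in A_6. The transitive groups of degree 6 not contained in A_6 are: C_6 (6T1, order 6), S_3 (6T2, order 6), D_6 (6T3, order 12), C_3 x S_3 (6T5, order 18), A_4 x C_2 (6T6, order 24), S_4 (6T8, order 24), S_3 x S_3 (6T9, order 36), S_4 x C_2 (6T11, order 48), (S_3 x S_3) : C_2 (6T13, order 72), PGL(2,5) (6T14, order 120), S_6 (6T16, order 720). By Dedekind's theorem, for a prime p not dividing disc(f) the degrees of the irreducible factors of f mod p form the cycle type of an element of G. Factoring f modulo the 33 such primes p <= 149 (skipping 3, 17, which divide the discriminant), each new pattern first appears at: mod 2: f = (x^6 + x + 1), pattern 6; mod 7: f = (x + 1)(x + 3)(x + 6)(x^3 + 3x^2 + 5x + 2), pattern 3+1+1+1; mod 19: f = (x^3 + 3x^2 + 2x + 11)(x^3 + 3x^2 + 14x + 7), pattern 3+3; mod 53: f = (x^2 + 2x + 20)(x^2 + 8x + 37)(x^2 + 49x + 26), pattern 2+2+2; mod 73: f = (x + 10)(x + 11)(x + 25)(x + 55)(x + 56)(x + 68), pattern 1+1+1+1+1+1. No other pattern occurs in this range, so the set of observed cycle types is {6, 3+1+1+1, 3+3, 2+2+2, 1+1+1+1+1+1}. The candidates containing elements of all these cycle types are C_3 x S_3 (6T5) of order 18, S_3 x S_3 (6T9) of order 36, (S_3 x S_3) : C_2 (6T13) of order 72, S_6 (6T16) of order 720; the others are excluded. The observed types are precisely the cycle types that occur in C_3 x S_3 (6T5). Each of the other remaining candidates has further cycle types, and by the Chebotarev density theorem the matching factorization patterns would occur for a proportion of primes equal to their share of the group: S_3 x S_3 (6T9) additionally contains elements of type 2+2+1+1 (9 of its 36 elements, about 25% of primes); (S_3 x S_3) : C_2 (6T13) additionally contains elements of type 4+2, 3+2+1, 2+2+1+1, 2+1+1+1+1 (45 of its 72 elements, about 62% of primes); S_6 (6T16) additionally contains elements of type 5+1, 4+2, 4+1+1, 3+2+1, 2+2+1+1, 2+1+1+1+1 (504 of its 720 elements, about 70% of primes). None of the 33 primes tested shows any such pattern (for each of these groups the chance of that is below 10^-4), which rules them out. Hence G = C_3 x S_3 (6T5), of order 18.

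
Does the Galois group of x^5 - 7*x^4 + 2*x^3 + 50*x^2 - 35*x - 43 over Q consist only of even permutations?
Yes

The polynomial is irreducible of degree 5 over Q. Its discriminant is 15352201216 = 123904^2, a perfect square. A Galois group lies in the alternating group exactly when the discriminant is a square in Q, so the Galois group (C_5) is contained in A_5.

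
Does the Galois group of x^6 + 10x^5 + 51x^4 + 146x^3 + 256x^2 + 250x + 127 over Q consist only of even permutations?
No

The polynomial is irreducible of degree 6 over Q. Its discriminant is -336119562688, which is not a perfect square. A Galois group lies in the alternating group exactly when the discriminant is a square in Q, so the Galois group (C_6) is not contained in A_6.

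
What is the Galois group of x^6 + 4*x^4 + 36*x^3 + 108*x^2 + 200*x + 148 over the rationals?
The polynomial f is an irreducible sextic over Q, so G = Gal(f/Q) is one of the 16 transitive subgroups 6T1, ..., 6T16 of S_6. The discriminant of f is -64225280000, which is not a perfect square, so G is not contained in A_6. The transitive groups of degree 6 not contained in A_6 are: C_6 (6T1, order 6), S_3 (6T2, order 6), D_6 (6T3, order 12), C_3 x S_3 (6T5, order 18), A_4 x C_2 (6T6, order 24), S_4 (6T8, order 24), S_3 x S_3 (6T9, order 36), S_4 x C_2 (6T11, order 48), (S_3 x S_3) : C_2 (6T13, order 72), PGL(2,5) (6T14, order 120), S_6 (6T16, order 720). By Dedekind's theorem, for a prime p not dividing disc(f) the degrees of the irreducible factors of f mod p form the cycle type of an element of G. Factoring f modulo the 17 such primes p <= 71 (skipping 2, 5, 7, which divide the discriminant), each new pattern first appears at: mod 3: f = (x^3 + x^2 + 2x + 1)(x^3 + 2x^2 + 1), pattern 3+3; mod 13: f = (x^6 + 4x^4 + 10x^3 + 4x^2 + 5x + 5), pattern 6; mod 19: f = (x^2 + 10x + 7)(x^4 + 9x^3 + 2x^2 + 10x + 13), pattern 4+2; mod 23: f = (x + 16)(x + 18)(x^4 + 12x^3 + 21x^2 + 6x + 20), pattern 4+1+1; mod 53: f = (x^2 + 30x + 18)(x^2 + 37x + 32)(x^2 + 39x + 47), pattern 2+2+2; mod 59: f = (x + 35)(x + 51)(x^2 + 6x + 14)(x^2 + 26x + 17), pattern 2+2+1+1; mod 71: f = (x + 23)(x + 43)(x + 62)(x + 70)(x^2 + 15x + 33), pattern 2+1+1+1+1. No other pattern occurs in this range, so the set of observed cycle types is {3+3, 6, 4+2, 4+1+1, 2+2+2, 2+2+1+1, 2+1+1+1+1}. The candidates containing elements of all these cycle types are S_4 x C_2 (6T11) of order 48, S_6 (6T16) of order 720; the others are excluded. The observed types are precisely the cycle types that occur in S_4 x C_2 (6T11) (apart from the identity). Each of the other remaining candidates has further cycle types, and by the Chebotarev density theorem the matching factorization patterns would occur for a proportion of primes equal to their share of the group: S_6 (6T16) additionally contains elements of type 5+1, 3+2+1, 3+1+1+1 (304 of its 720 elements, about 42% of primes). None of the 17 primes tested shows any such pattern (for each of these groups the chance of that is below 10^-4), which rules them out. Hence G = S_4 x C_2 (6T11), of order 48.

S_4 x C_2 (order 48)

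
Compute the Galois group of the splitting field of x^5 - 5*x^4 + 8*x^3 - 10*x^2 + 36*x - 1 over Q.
S_5 (also written S5)

The polynomial f is an irreducible quintic over Q, so G = Gal(f/Q) is a transitive subgroup of S_5: one of C_5 (5T1, order 5), D_5 (5T2, order 10), F_20 (5T3, order 20), A_5 (5T4, order 60) or S_5 (5T5, order 120). The discriminant of f is 6973049989, which is not a perfect square, so G is not contained in A_5. The transitive groups of degree 5 not contained in A_5 are: F_20 (5T3, order 20), S_5 (5T5, order 120). By Dedekind's theorem, for a prime p not dividing disc(f) the degrees of the irreducible factors of f mod p form the cycle type of an element of G. Factoring f modulo the first such prime p = 2, each new pattern first appears at: mod 2: f = (x^2 + x + 1)(x^3 + x + 1), pattern 3+2. No other pattern occurs in this range, so the set of observed cycle types is {3+2}. Among the candidates above, the only group containing elements of all these cycle types is S_5 (5T5) — F_20 (5T3) lacks at least one of them. Hence G = S_5 (5T5), of order 120.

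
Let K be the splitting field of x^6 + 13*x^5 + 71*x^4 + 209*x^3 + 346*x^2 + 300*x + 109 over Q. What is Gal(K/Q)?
The polynomial f is an irreducible sextic over Q, so G = Gal(f/Q) is one of the 16 transitive subgroups 6T1, ..., 6T16 of S_6. The discriminant of f is 525625 = 725^2, a perfect square, so G is contained in A_6. The transitive groups of degree 6 contained in A_6 are: A_4 (6T4, order 12), S_4 (6T7, order 24), (C_3 x C_3) : C_4 (6T10, order 36), PSL(2,5) (6T12, order 60), A_6 (6T15, order 360). By Dedekind's theorem, for a prime p not dividing disc(f) the degrees of the irreducible factors of f mod p form the cycle type of an element of G. Factoring f modulo the 19 such primes p <= 73 (skipping 5, 29, which divide the discriminant), each new pattern first appears at: mod 2: f = (x^2 + x + 1)(x^4 + x + 1), pattern 4+2; mod 11: f = (x^3 + 3x^2 + 5x + 5)(x^3 + 10x^2 + 3x + 2), pattern 3+3; mod 19: f = (x + 13)(x + 14)(x^2 + 8x + 17)(x^2 + 16x + 8), pattern 2+2+1+1; mod 61: f = (x + 30)(x + 37)(x + 44)(x^3 + 24x^2 + 59x + 50), pattern 3+1+1+1. No other pattern occurs in this range, so the set of observed cycle types is {4+2, 3+3, 2+2+1+1, 3+1+1+1}. The candidates containing elements of all these cycle types are (C_3 x C_3) : C_4 (6T10) of order 36, A_6 (6T15) of order 360; the others are excluded. The observed types are precisely the cycle types that occur in (C_3 x C_3) : C_4 (6T10) (apart from the identity). Each of the other remaining candidates has further cycle types, and by the Chebotarev density theorem the matching factorization patterns would occur for a proportion of primes equal to their share of the group: A_6 (6T15) additionally contains elements of type 5+1 (144 of its 360 elements, about 40% of primes). None of the 19 primes tested shows any such pattern (for each of these groups the chance of that is below 10^-4), which rules them out. Hence G = (C_3 x C_3) : C_4 (6T10), of order 36.

(C_3 x C_3) : C_4, the transitive group 6T10 of order 36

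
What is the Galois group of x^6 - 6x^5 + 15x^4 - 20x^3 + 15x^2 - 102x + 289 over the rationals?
The polynomial f is an irreducible sextic over Q, so G = Gal(f/Q) is one of the 16 transitive subgroups 6T1, ..., 6T16 of S_6. The discriminant of f is -9727331052552192, which is not a perfect square, so G is not contained in A_6. The transitive groups of degree 6 not contained in A_6 are: C_6 (6T1, order 6), S_3 (6T2, order 6), D_6 (6T3, order 12), C_3 x S_3 (6T5, order 18), A_4 x C_2 (6T6, order 24), S_4 (6T8, order 24), S_3 x S_3 (6T9, order 36), S_4 x C_2 (6T11, order 48), (S_3 x S_3) : C_2 (6T13, order 72), PGL(2,5) (6T14, order 120), S_6 (6T16, order 720). By Dedekind's theorem, for a prime p not dividing disc(f) the degrees of the irreducible factors of f mod p form the cycle type of an element of G. Factoring f modulo the 27 such primes p <= 127 (skipping 2, 3, 17, 43, which divide the discriminant), each new pattern first appears at: mod 5: f = (x^6 + 4x^5 + 3x + 4), pattern 6; mod 7: f = (x + 1)(x^2 + 6x + 3)(x^3 + x^2 + 6x + 3), pattern 3+2+1; mod 11: f = (x^2 + 5x + 2)(x^4 + 2x^2 + 3x + 7), pattern 4+2; mod 13: f = (x + 2)(x + 5)(x^2 + 4x + 6)(x^2 + 9x + 2), pattern 2+2+1+1; mod 61: f = (x + 18)(x + 40)(x + 52)(x + 56)(x^2 + 11x + 5), pattern 2+1+1+1+1; mod 97: f = (x + 72)(x + 76)(x + 95)(x^3 + 42x^2 + 56x + 17), pattern 3+1+1+1; mod 113: f = (x^2 + 21x + 59)(x^2 + 96x + 78)(x^2 + 103x + 49), pattern 2+2+2; mod 127: f = (x^3 + 46x^2 + 104x + 17)(x^3 + 75x^2 + 17x + 17), pattern 3+3. No other pattern occurs in this range, so the set of observed cycle types is {6, 3+2+1, 4+2, 2+2+1+1, 2+1+1+1+1, 3+1+1+1, 2+2+2, 3+3}. The candidates containing elements of all these cycle types are (S_3 x S_3) : C_2 (6T13) of order 72, S_6 (6T16) of order 720; the others are excluded. The observed types are precisely the cycle types that occur in (S_3 x S_3) : C_2 (6T13) (apart from the identity). Each of the other remaining candidates has further cycle types, and by the Chebotarev density theorem the matching factorization patterns would occur for a proportion of primes equal to their share of the group: S_6 (6T16) additionally contains elements of type 5+1, 4+1+1 (234 of its 720 elements, about 32% of primes). None of the 27 primes tested shows any such pattern (for each of these groups the chance of that is below 10^-4), which rules them out. Hence G = (S_3 x S_3) : C_2 (6T13), of order 72.

6T13: (S_3 x S_3) : C_2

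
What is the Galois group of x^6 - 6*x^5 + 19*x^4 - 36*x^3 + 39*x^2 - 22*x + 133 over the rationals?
S_4 x C_2 (order 48)

The polynomial f is an irreducible sextic over Q, so G = Gal(f/Q) is one of the 16 transitive subgroups 6T1, ..., 6T16 of S_6. The discriminant of f is -1849378557919232, which is not a perfect square, so G is not contained in A_6. The transitive groups of degree 6 not contained in A_6 are: C_6 (6T1, order 6), S_3 (6T2, order 6), D_6 (6T3, order 12), C_3 x S_3 (6T5, order 18), A_4 x C_2 (6T6, order 24), S_4 (6T8, order 24), S_3 x S_3 (6T9, order 36), S_4 x C_2 (6T11, order 48), (S_3 x S_3) : C_2 (6T13, order 72), PGL(2,5) (6T14, order 120), S_6 (6T16, order 720). By Dedekind's theorem, for a prime p not dividing disc(f) the degrees of the irreducible factors of f mod p form the cycle type of an element of G. Factoring f modulo the 29 such primes p <= 127 (skipping 2, 29, which divide the discriminant), each new pattern first appears at: mod 3: f = (x^3 + x^2 + 2x + 1)(x^3 + 2x^2 + 1), pattern 3+3; mod 5: f = (x^6 + 4x^5 + 4x^4 + 4x^3 + 4x^2 + 3x + 3), pattern 6; mod 7: f = (x)(x + 5)(x^4 + 3x^3 + 4x^2 + 4), pattern 4+1+1; mod 17: f = (x + 6)(x + 9)(x^2 + 2x + 6)(x^2 + 11x + 14), pattern 2+2+1+1; mod 23: f = (x^2 + x + 8)(x^2 + 18x + 14)(x^2 + 21x + 17), pattern 2+2+2; mod 67: f = (x^2 + 65x + 57)(x^4 + 63x^3 + 21x^2 + 33x + 47), pattern 4+2; mod 127: f = (x + 6)(x + 46)(x + 79)(x + 119)(x^2 + 125x + 104), pattern 2+1+1+1+1. No other pattern occurs in this range, so the set of observed cycle types is {3+3, 6, 4+1+1, 2+2+1+1, 2+2+2, 4+2, 2+1+1+1+1}. The candidates containing elements of all these cycle types are S_4 x C_2 (6T11) of order 48, S_6 (6T16) of order 720; the others are excluded. The observed types are precisely the cycle types that occur in S_4 x C_2 (6T11) (apart from the identity). Each of the other remaining candidates has further cycle types, and by the Chebotarev density theorem the matching factorization patterns would occur for a proportion of primes equal to their share of the group: S_6 (6T16) additionally contains elements of type 5+1, 3+2+1, 3+1+1+1 (304 of its 720 elements, about 42% of primes). None of the 29 primes tested shows any such pattern (for each of these groups the chance of that is below 10^-4), which rules them out. Hence G = S_4 x C_2 (6T11), of order 48.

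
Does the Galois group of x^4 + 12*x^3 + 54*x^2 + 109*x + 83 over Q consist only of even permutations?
No

The polynomial is irreducible of degree 4 over Q. Its discriminant is -283, which is not a perfect square. A Galois group lies in the alternating group exactly when the discriminant is a square in Q, so the Galois group (S_4) is not contained in A_4.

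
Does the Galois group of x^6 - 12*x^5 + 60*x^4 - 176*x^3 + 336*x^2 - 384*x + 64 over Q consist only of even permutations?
The polynomial is irreducible of degree 6 over Q. Its discriminant is 5410421842378752, which is not a perfect square. A Galois group lies in the alternating group exactly when the discriminant is a square in Q, so the Galois group (S_3 x S_3) is not contained in A_6.

No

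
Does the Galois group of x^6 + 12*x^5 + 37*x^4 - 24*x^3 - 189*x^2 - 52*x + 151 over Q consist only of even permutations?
The polynomial is irreducible of degree 6 over Q. Its discriminant is 870211913777152, which is not a perfect square. A Galois group lies in the alternating group exactly when the discriminant is a square in Q, so the Galois group (S_3) is not contained in A_6.

No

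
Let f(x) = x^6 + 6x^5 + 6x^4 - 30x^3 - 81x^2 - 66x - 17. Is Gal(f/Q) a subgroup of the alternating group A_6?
No

The polynomial is irreducible of degree 6 over Q. Its discriminant is -151585344, which is not a perfect square. A Galois group lies in the alternating group exactly when the discriminant is a square in Q, so the Galois group (A_4 x C_2) is not contained in A_6.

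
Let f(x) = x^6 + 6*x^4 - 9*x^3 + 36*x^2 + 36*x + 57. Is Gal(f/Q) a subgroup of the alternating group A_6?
No

The polynomial is irreducible of degree 6 over Q. Its discriminant is -449880542841987, which is not a perfect square. A Galois group lies in the alternating group exactly when the discriminant is a square in Q, so the Galois group (C_6) is not contained in A_6.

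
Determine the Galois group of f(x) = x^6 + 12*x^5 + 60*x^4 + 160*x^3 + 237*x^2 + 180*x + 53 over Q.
A_4 x C_2 (also written A4xC2)

The polynomial f is an irreducible sextic over Q, so G = Gal(f/Q) is one of the 16 transitive subgroups 6T1, ..., 6T16 of S_6. The discriminant of f is -419904, which is not a perfect square, so G is not contained in A_6. The transitive groups of degree 6 not contained in A_6 are: C_6 (6T1, order 6), S_3 (6T2, order 6), D_6 (6T3, order 12), C_3 x S_3 (6T5, order 18), A_4 x C_2 (6T6, order 24), S_4 (6T8, order 24), S_3 x S_3 (6T9, order 36), S_4 x C_2 (6T11, order 48), (S_3 x S_3) : C_2 (6T13, order 72), PGL(2,5) (6T14, order 120), S_6 (6T16, order 720). By Dedekind's theorem, for a prime p not dividing disc(f) the degrees of the irreducible factors of f mod p form the cycle type of an element of G. Factoring f modulo the 33 such primes p <= 149 (skipping 2, 3, which divide the discriminant), each new pattern first appears at: mod 5: f = (x^3 + 3x^2 + 2x + 3)(x^3 + 4x^2 + x + 1), pattern 3+3; mod 7: f = (x^6 + 5x^5 + 4x^4 + 6x^3 + 6x^2 + 5x + 4), pattern 6; mod 17: f = (x + 10)(x + 11)(x^2 + 4x + 7)(x^2 + 4x + 14), pattern 2+2+1+1; mod 19: f = (x + 5)(x + 10)(x + 13)(x + 18)(x^2 + 4x + 1), pattern 2+1+1+1+1; mod 71: f = (x^2 + 4x + 20)(x^2 + 4x + 29)(x^2 + 4x + 34), pattern 2+2+2. No other pattern occurs in this range, so the set of observed cycle types is {3+3, 6, 2+2+1+1, 2+1+1+1+1, 2+2+2}. The candidates containing elements of all these cycle types are A_4 x C_2 (6T6) of order 24, S_4 x C_2 (6T11) of order 48, (S_3 x S_3) : C_2 (6T13) of order 72, S_6 (6T16) of order 720; the others are excluded. The observed types are precisely the cycle types that occur in A_4 x C_2 (6T6) (apart from the identity). Each of the other remaining candidates has further cycle types, and by the Chebotarev density theorem the matching factorization patterns would occur for a proportion of primes equal to their share of the group: S_4 x C_2 (6T11) additionally contains elements of type 4+2, 4+1+1 (12 of its 48 elements, about 25% of primes); (S_3 x S_3) : C_2 (6T13) additionally contains elements of type 4+2, 3+2+1, 3+1+1+1 (34 of its 72 elements, about 47% of primes); S_6 (6T16) additionally contains elements of type 5+1, 4+2, 4+1+1, 3+2+1, 3+1+1+1 (484 of its 720 elements, about 67% of primes). None of the 33 primes tested shows any such pattern (for each of these groups the chance of that is below 10^-4), which rules them out. Hence G = A_4 x C_2 (6T6), of order 24.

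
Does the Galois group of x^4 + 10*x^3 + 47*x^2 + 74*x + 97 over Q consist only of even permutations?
The polynomial is irreducible of degree 4 over Q. Its discriminant is 205979904 = 14352^2, a perfect square. A Galois group lies in the alternating group exactly when the discriminant is a square in Q, so the Galois group (V_4) is contained in A_4.

Yes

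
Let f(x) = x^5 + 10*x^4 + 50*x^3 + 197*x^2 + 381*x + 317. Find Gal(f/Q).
S_5, the symmetric group on 5 letters

The polynomial f is an irreducible quintic over Q, so G = Gal(f/Q) is a transitive subgroup of S_5: one of C_5 (5T1, order 5), D_5 (5T2, order 10), F_20 (5T3, order 20), A_5 (5T4, order 60) or S_5 (5T5, order 120). The discriminant of f is 8169486233236, which is not a perfect square, so G is not contained in A_5. The transitive groups of degree 5 not contained in A_5 are: F_20 (5T3, order 20), S_5 (5T5, order 120). By Dedekind's theorem, for a prime p not dividing disc(f) the degrees of the irreducible factors of f mod p form the cycle type of an element of G. Factoring f modulo the 3 such primes p <= 7 (skipping 2, which divides the discriminant), each new pattern first appears at: mod 3: f = (x^5 + x^4 + 2x^3 + 2x^2 + 2), pattern 5; mod 7: f = (x^2 + 4x + 5)(x^3 + 6x^2 + 6), pattern 3+2. No other pattern occurs in this range, so the set of observed cycle types is {5, 3+2}. Among the candidates above, the only group containing elements of all these cycle types is S_5 (5T5) — F_20 (5T3) lacks at least one of them. Hence G = S_5 (5T5), of order 120.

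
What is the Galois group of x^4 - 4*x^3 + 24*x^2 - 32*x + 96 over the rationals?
4T4: A_4

The polynomial is an irreducible quartic over Q and its discriminant is 12845056 = 3584^2, a perfect square, so the Galois group is contained in A_4. The resolvent cubic y^3 - 24*y^2 - 256*y + 6656 is irreducible over Q. An irreducible resolvent with square discriminant gives A_4.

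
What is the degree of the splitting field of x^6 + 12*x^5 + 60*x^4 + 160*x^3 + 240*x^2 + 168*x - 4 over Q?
The degree of the splitting field over Q equals the order of the Galois group, so first determine the group. The polynomial f is an irreducible sextic over Q, so G = Gal(f/Q) is one of the 16 transitive subgroups 6T1, ..., 6T16 of S_6. The discriminant of f is 746496000000 = 864000^2, a perfect square, so G is contained in A_6. The transitive groups of degree 6 contained in A_6 are: A_4 (6T4, order 12), S_4 (6T7, order 24), (C_3 x C_3) : C_4 (6T10, order 36), PSL(2,5) (6T12, order 60), A_6 (6T15, order 360). By Dedekind's theorem, for a prime p not dividing disc(f) the degrees of the irreducible factors of f mod p form the cycle type of an element of G. Factoring f modulo the 6 such primes p <= 23 (skipping 2, 3, 5, which divide the discriminant), each new pattern first appears at: mod 7: f = (x + 6)(x^5 + 6x^4 + 3x^3 + 2x^2 + 4x + 4), pattern 5+1; mod 23: f = (x + 4)(x + 13)(x + 18)(x^3 + x + 17), pattern 3+1+1+1. No other pattern occurs in this range, so the set of observed cycle types is {5+1, 3+1+1+1}. Among the candidates above, the only group containing elements of all these cycle types is A_6 (6T15) — each of A_4 (6T4), S_4 (6T7), (C_3 x C_3) : C_4 (6T10), PSL(2,5) (6T12) lacks at least one of them. Hence G = A_6 (6T15), of order 360. The Galois group A_6 (6T15) has order 360, so the splitting field has degree 360 over Q.

360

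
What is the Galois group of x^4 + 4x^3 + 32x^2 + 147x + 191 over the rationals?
4T5: S_4

The polynomial is an irreducible quartic over Q and its discriminant is 1813909, which is not a perfect square, so the Galois group is not contained in A_4. The resolvent cubic y^3 - 32*y^2 - 176*y - 217 is irreducible over Q. An irreducible resolvent with non-square discriminant gives S_4.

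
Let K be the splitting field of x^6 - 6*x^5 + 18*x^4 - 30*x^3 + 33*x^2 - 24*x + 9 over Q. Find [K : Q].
The degree of the splitting field over Q equals the order of the Galois group, so first determine the group. The polynomial f is an irreducible sextic over Q, so G = Gal(f/Q) is one of the 16 transitive subgroups 6T1, ..., 6T16 of S_6. The discriminant of f is -16003008, which is not a perfect square, so G is not contained in A_6. The transitive groups of degree 6 not contained in A_6 are: C_6 (6T1, order 6), S_3 (6T2, order 6), D_6 (6T3, order 12), C_3 x S_3 (6T5, order 18), A_4 x C_2 (6T6, order 24), S_4 (6T8, order 24), S_3 x S_3 (6T9, order 36), S_4 x C_2 (6T11, order 48), (S_3 x S_3) : C_2 (6T13, order 72), PGL(2,5) (6T14, order 120), S_6 (6T16, order 720). By Dedekind's theorem, for a prime p not dividing disc(f) the degrees of the irreducible factors of f mod p form the cycle type of an element of G. Factoring f modulo the 21 such primes p <= 89 (skipping 2, 3, 7, which divide the discriminant), each new pattern first appears at: mod 5: f = (x^6 + 4x^5 + 3x^4 + 3x^2 + x + 4), pattern 6; mod 11: f = (x + 1)(x^5 + 4x^4 + 3x^3 + 9), pattern 5+1; mod 13: f = (x + 7)(x + 11)(x^4 + 2x^3 + 9x^2 + 5x + 4), pattern 4+1+1; mod 23: f = (x + 15)(x + 19)(x^2 + 13x + 3)(x^2 + 16x + 8), pattern 2+2+1+1; mod 43: f = (x^3 + 16x^2 + 6x + 18)(x^3 + 21x^2 + 20x + 22), pattern 3+3; mod 61: f = (x^2 + 12x + 46)(x^2 + 16x + 56)(x^2 + 27x + 5), pattern 2+2+2. No other pattern occurs in this range, so the set of observed cycle types is {6, 5+1, 4+1+1, 2+2+1+1, 3+3, 2+2+2}. The candidates containing elements of all these cycle types are PGL(2,5) (6T14) of order 120, S_6 (6T16) of order 720; the others are excluded. The observed types are precisely the cycle types that occur in PGL(2,5) (6T14) (apart from the identity). Each of the other remaining candidates has further cycle types, and by the Chebotarev density theorem the matching factorization patterns would occur for a proportion of primes equal to their share of the group: S_6 (6T16) additionally contains elements of type 4+2, 3+2+1, 3+1+1+1, 2+1+1+1+1 (265 of its 720 elements, about 37% of primes). None of the 21 primes tested shows any such pattern (for each of these groups the chance of that is below 10^-4), which rules them out. Hence G = PGL(2,5) (6T14), of order 120. The Galois group PGL(2,5) (6T14) has order 120, so the splitting field has degree 120 over Q.

120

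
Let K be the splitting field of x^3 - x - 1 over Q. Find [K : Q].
6

The degree of the splitting field over Q equals the order of the Galois group, so first determine the group. The polynomial is an irreducible cubic over Q and its discriminant is -23, which is not a perfect square. For an irreducible cubic, a non-square discriminant gives Galois group S_3. The Galois group S_3 (3T2) has order 6, so the splitting field has degree 6 over Q.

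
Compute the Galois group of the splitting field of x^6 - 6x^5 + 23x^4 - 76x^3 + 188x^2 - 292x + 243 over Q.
The polynomial f is an irreducible sextic over Q, so G = Gal(f/Q) is one of the 16 transitive subgroups 6T1, ..., 6T16 of S_6. The discriminant of f is -347502390485056, which is not a perfect square, so G is not contained in A_6. The transitive groups of degree 6 not contained in A_6 are: C_6 (6T1, order 6), S_3 (6T2, order 6), D_6 (6T3, order 12), C_3 x S_3 (6T5, order 18), A_4 x C_2 (6T6, order 24), S_4 (6T8, order 24), S_3 x S_3 (6T9, order 36), S_4 x C_2 (6T11, order 48), (S_3 x S_3) : C_2 (6T13, order 72), PGL(2,5) (6T14, order 120), S_6 (6T16, order 720). By Dedekind's theorem, for a prime p not dividing disc(f) the degrees of the irreducible factors of f mod p form the cycle type of an element of G. Factoring f modulo the 17 such primes p <= 67 (skipping 2, 31, which divide the discriminant), each new pattern first appears at: mod 3: f = (x)(x + 2)(x^4 + x^3 + 2x + 1), pattern 4+1+1; mod 5: f = (x^3 + 2x + 4)(x^3 + 4x^2 + x + 2), pattern 3+3; mod 7: f = (x^6 + x^5 + 2x^4 + x^3 + 6x^2 + 2x + 5), pattern 6; mod 11: f = (x^2 + 4x + 8)(x^2 + 6x + 1)(x^2 + 6x + 7), pattern 2+2+2; mod 13: f = (x^2 + 6)(x^4 + 7x^3 + 4x^2 + 12x + 8), pattern 4+2; mod 37: f = (x + 7)(x + 17)(x^2 + 13x + 35)(x^2 + 31x + 1), pattern 2+2+1+1; mod 47: f = (x + 7)(x + 11)(x + 29)(x + 44)(x^2 + 44x + 26), pattern 2+1+1+1+1. No other pattern occurs in this range, so the set of observed cycle types is {4+1+1, 3+3, 6, 2+2+2, 4+2, 2+2+1+1, 2+1+1+1+1}. The candidates containing elements of all these cycle types are S_4 x C_2 (6T11) of order 48, S_6 (6T16) of order 720; the others are excluded. The observed types are precisely the cycle types that occur in S_4 x C_2 (6T11) (apart from the identity). Each of the other remaining candidates has further cycle types, and by the Chebotarev density theorem the matching factorization patterns would occur for a proportion of primes equal to their share of the group: S_6 (6T16) additionally contains elements of type 5+1, 3+2+1, 3+1+1+1 (304 of its 720 elements, about 42% of primes). None of the 17 primes tested shows any such pattern (for each of these groups the chance of that is below 10^-4), which rules them out. Hence G = S_4 x C_2 (6T11), of order 48.

S_4 x C_2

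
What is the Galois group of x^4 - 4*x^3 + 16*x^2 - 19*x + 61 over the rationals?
The polynomial is an irreducible quartic over Q and its discriminant is 14535125, which is not a perfect square, so the Galois group is not contained in A_4. The resolvent cubic y^3 - 16*y^2 - 168*y + 2567 has exactly one rational root, so the Galois group is C_4 or D_4. The quartic becomes reducible over Q(sqrt(disc)), so the group is C_4.

C_4 (order 4)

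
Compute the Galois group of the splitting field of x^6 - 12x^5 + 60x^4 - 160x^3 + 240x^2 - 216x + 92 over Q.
The polynomial f is an irreducible sextic over Q, so G = Gal(f/Q) is one of the 16 transitive subgroups 6T1, ..., 6T16 of S_6. The discriminant of f is 746496000000 = 864000^2, a perfect square, so G is contained in A_6. The transitive groups of degree 6 contained in A_6 are: A_4 (6T4, order 12), S_4 (6T7, order 24), (C_3 x C_3) : C_4 (6T10, order 36), PSL(2,5) (6T12, order 60), A_6 (6T15, order 360). By Dedekind's theorem, for a prime p not dividing disc(f) the degrees of the irreducible factors of f mod p form the cycle type of an element of G. Factoring f modulo the 6 such primes p <= 23 (skipping 2, 3, 5, which divide the discriminant), each new pattern first appears at: mod 7: f = (x + 2)(x^5 + 4x^3 + 2x + 4), pattern 5+1; mod 23: f = (x)(x + 9)(x + 14)(x^3 + 11x^2 + 3x + 18), pattern 3+1+1+1. No other pattern occurs in this range, so the set of observed cycle types is {5+1, 3+1+1+1}. Among the candidates above, the only group containing elements of all these cycle types is A_6 (6T15) — each of A_4 (6T4), S_4 (6T7), (C_3 x C_3) : C_4 (6T10), PSL(2,5) (6T12) lacks at least one of them. Hence G = A_6 (6T15), of order 360.

A_6 (also written A6)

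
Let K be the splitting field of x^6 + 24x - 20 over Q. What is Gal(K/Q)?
A_6, the alternating group on 6 letters

The polynomial f is an irreducible sextic over Q, so G = Gal(f/Q) is one of the 16 transitive subgroups 6T1, ..., 6T16 of S_6. The discriminant of f is 746496000000 = 864000^2, a perfect square, so G is contained in A_6. The transitive groups of degree 6 contained in A_6 are: A_4 (6T4, order 12), S_4 (6T7, order 24), (C_3 x C_3) : C_4 (6T10, order 36), PSL(2,5) (6T12, order 60), A_6 (6T15, order 360). By Dedekind's theorem, for a prime p not dividing disc(f) the degrees of the irreducible factors of f mod p form the cycle type of an element of G. Factoring f modulo the 6 such primes p <= 23 (skipping 2, 3, 5, which divide the discriminant), each new pattern first appears at: mod 7: f = (x + 3)(x^5 + 4x^4 + 2x^3 + x^2 + 4x + 5), pattern 5+1; mod 23: f = (x + 7)(x + 12)(x + 21)(x^3 + 6x^2 + 13x + 16), pattern 3+1+1+1. No other pattern occurs in this range, so the set of observed cycle types is {5+1, 3+1+1+1}. Among the candidates above, the only group containing elements of all these cycle types is A_6 (6T15) — each of A_4 (6T4), S_4 (6T7), (C_3 x C_3) : C_4 (6T10), PSL(2,5) (6T12) lacks at least one of them. Hence G = A_6 (6T15), of order 360.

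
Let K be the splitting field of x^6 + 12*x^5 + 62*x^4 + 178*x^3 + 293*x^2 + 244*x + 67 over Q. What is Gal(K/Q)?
The polynomial f is an irreducible sextic over Q, so G = Gal(f/Q) is one of the 16 transitive subgroups 6T1, ..., 6T16 of S_6. The discriminant of f is 276091456 = 16616^2, a perfect square, so G is contained in A_6. The transitive groups of degree 6 contained in A_6 are: A_4 (6T4, order 12), S_4 (6T7, order 24), (C_3 x C_3) : C_4 (6T10, order 36), PSL(2,5) (6T12, order 60), A_6 (6T15, order 360). By Dedekind's theorem, for a prime p not dividing disc(f) the degrees of the irreducible factors of f mod p form the cycle type of an element of G. Factoring f modulo the 79 such primes p <= 421 (skipping 2, 31, 67, which divide the discriminant), each new pattern first appears at: mod 3: f = (x^2 + 1)(x^4 + x^2 + x + 1), pattern 4+2; mod 5: f = (x^3 + 3x + 3)(x^3 + 2x^2 + 4x + 4), pattern 3+3; mod 11: f = (x + 1)(x + 7)(x^2 + 6x + 3)(x^2 + 9x + 10), pattern 2+2+1+1. No other pattern occurs in this range, so the set of observed cycle types is {4+2, 3+3, 2+2+1+1}. The candidates containing elements of all these cycle types are S_4 (6T7) of order 24, (C_3 x C_3) : C_4 (6T10) of order 36, A_6 (6T15) of order 360; the others are excluded. The observed types are precisely the cycle types that occur in S_4 (6T7) (apart from the identity). Each of the other remaining candidates has further cycle types, and by the Chebotarev density theorem the matching factorization patterns would occur for a proportion of primes equal to their share of the group: (C_3 x C_3) : C_4 (6T10) additionally contains elements of type 3+1+1+1 (4 of its 36 elements, about 11% of primes); A_6 (6T15) additionally contains elements of type 5+1, 3+1+1+1 (184 of its 360 elements, about 51% of primes). None of the 79 primes tested shows any such pattern (for each of these groups the chance of that is below 10^-4), which rules them out. Hence G = S_4 (6T7), of order 24.

S_4, S_4(6d), the S_4-action on 6 points inside A_6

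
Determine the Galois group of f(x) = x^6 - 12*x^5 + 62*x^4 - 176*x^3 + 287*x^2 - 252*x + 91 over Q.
The polynomial f is an irreducible sextic over Q, so G = Gal(f/Q) is one of the 16 transitive subgroups 6T1, ..., 6T16 of S_6. The discriminant of f is 153664 = 392^2, a perfect square, so G is contained in A_6. The transitive groups of degree 6 contained in A_6 are: A_4 (6T4, order 12), S_4 (6T7, order 24), (C_3 x C_3) : C_4 (6T10, order 36), PSL(2,5) (6T12, order 60), A_6 (6T15, order 360). By Dedekind's theorem, for a prime p not dividing disc(f) the degrees of the irreducible factors of f mod p form the cycle type of an element of G. Factoring f modulo the 33 such primes p <= 149 (skipping 2, 7, which divide the discriminant), each new pattern first appears at: mod 3: f = (x^3 + x^2 + 2x + 1)(x^3 + 2x^2 + x + 1), pattern 3+3; mod 13: f = (x)(x + 9)(x^2 + 9x + 2)(x^2 + 9x + 12), pattern 2+2+1+1. No other pattern occurs in this range, so the set of observed cycle types is {3+3, 2+2+1+1}. The candidates containing elements of all these cycle types are A_4 (6T4) of order 12, S_4 (6T7) of order 24, (C_3 x C_3) : C_4 (6T10) of order 36, PSL(2,5) (6T12) of order 60, A_6 (6T15) of order 360; the others are excluded. The observed types are precisely the cycle types that occur in A_4 (6T4) (apart from the identity). Each of the other remaining candidates has further cycle types, and by the Chebotarev density theorem the matching factorization patterns would occur for a proportion of primes equal to their share of the group: S_4 (6T7) additionally contains elements of type 4+2 (6 of its 24 elements, about 25% of primes); (C_3 x C_3) : C_4 (6T10) additionally contains elements of type 4+2, 3+1+1+1 (22 of its 36 elements, about 61% of primes); PSL(2,5) (6T12) additionally contains elements of type 5+1 (24 of its 60 elements, about 40% of primes); A_6 (6T15) additionally contains elements of type 5+1, 4+2, 3+1+1+1 (274 of its 360 elements, about 76% of primes). None of the 33 primes tested shows any such pattern (for each of these groups the chance of that is below 10^-4), which rules them out. Hence G = A_4 (6T4), of order 12.

A_4, A_4 acting on 6 points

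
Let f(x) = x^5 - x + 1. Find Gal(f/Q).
The polynomial f is an irreducible quintic over Q, so G = Gal(f/Q) is a transitive subgroup of S_5: one of C_5 (5T1, order 5), D_5 (5T2, order 10), F_20 (5T3, order 20), A_5 (5T4, order 60) or S_5 (5T5, order 120). The discriminant of f is 2869, which is not a perfect square, so G is not contained in A_5. The transitive groups of degree 5 not contained in A_5 are: F_20 (5T3, order 20), S_5 (5T5, order 120). By Dedekind's theorem, for a prime p not dividing disc(f) the degrees of the irreducible factors of f mod p form the cycle type of an element of G. Factoring f modulo the first such prime p = 2, each new pattern first appears at: mod 2: f = (x^2 + x + 1)(x^3 + x^2 + 1), pattern 3+2. No other pattern occurs in this range, so the set of observed cycle types is {3+2}. Among the candidates above, the only group containing elements of all these cycle types is S_5 (5T5) — F_20 (5T3) lacks at least one of them. Hence G = S_5 (5T5), of order 120.

S_5 (also written S5)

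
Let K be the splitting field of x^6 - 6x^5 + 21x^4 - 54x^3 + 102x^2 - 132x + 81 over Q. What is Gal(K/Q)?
The polynomial f is an irreducible sextic over Q, so G = Gal(f/Q) is one of the 16 transitive subgroups 6T1, ..., 6T16 of S_6. The discriminant of f is -1024192512, which is not a perfect square, so G is not contained in A_6. The transitive groups of degree 6 not contained in A_6 are: C_6 (6T1, order 6), S_3 (6T2, order 6), D_6 (6T3, order 12), C_3 x S_3 (6T5, order 18), A_4 x C_2 (6T6, order 24), S_4 (6T8, order 24), S_3 x S_3 (6T9, order 36), S_4 x C_2 (6T11, order 48), (S_3 x S_3) : C_2 (6T13, order 72), PGL(2,5) (6T14, order 120), S_6 (6T16, order 720). By Dedekind's theorem, for a prime p not dividing disc(f) the degrees of the irreducible factors of f mod p form the cycle type of an element of G. Factoring f modulo the 21 such primes p <= 89 (skipping 2, 3, 7, which divide the discriminant), each new pattern first appears at: mod 5: f = (x^6 + 4x^5 + x^4 + x^3 + 2x^2 + 3x + 1), pattern 6; mod 11: f = (x + 5)(x^5 + 10x^3 + 6x^2 + 6x + 3), pattern 5+1; mod 13: f = (x + 10)(x + 12)(x^4 + 11x^3 + 10x^2 + 5x + 1), pattern 4+1+1; mod 23: f = (x + 12)(x + 18)(x^2 + 12x + 8)(x^2 + 21x + 4), pattern 2+2+1+1; mod 43: f = (x^3 + 16x^2 + 4x + 2)(x^3 + 21x^2 + 25x + 19), pattern 3+3; mod 61: f = (x^2 + x + 16)(x^2 + 14x + 20)(x^2 + 40x + 42), pattern 2+2+2. No other pattern occurs in this range, so the set of observed cycle types is {6, 5+1, 4+1+1, 2+2+1+1, 3+3, 2+2+2}. The candidates containing elements of all these cycle types are PGL(2,5) (6T14) of order 120, S_6 (6T16) of order 720; the others are excluded. The observed types are precisely the cycle types that occur in PGL(2,5) (6T14) (apart from the identity). Each of the other remaining candidates has further cycle types, and by the Chebotarev density theorem the matching factorization patterns would occur for a proportion of primes equal to their share of the group: S_6 (6T16) additionally contains elements of type 4+2, 3+2+1, 3+1+1+1, 2+1+1+1+1 (265 of its 720 elements, about 37% of primes). None of the 21 primes tested shows any such pattern (for each of these groups the chance of that is below 10^-4), which rules them out. Hence G = PGL(2,5) (6T14), of order 120.

6T14: PGL(2,5)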